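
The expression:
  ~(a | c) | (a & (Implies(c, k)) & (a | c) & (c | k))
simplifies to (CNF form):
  (a | ~a) & (a | ~c) & (k | ~a) & (k | ~c)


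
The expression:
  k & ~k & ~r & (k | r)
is never true.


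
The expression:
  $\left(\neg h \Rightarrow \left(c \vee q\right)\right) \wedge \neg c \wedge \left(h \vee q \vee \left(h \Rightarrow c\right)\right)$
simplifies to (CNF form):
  $\neg c \wedge \left(h \vee q\right)$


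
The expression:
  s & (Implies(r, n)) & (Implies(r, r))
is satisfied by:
  {n: True, s: True, r: False}
  {s: True, r: False, n: False}
  {r: True, n: True, s: True}


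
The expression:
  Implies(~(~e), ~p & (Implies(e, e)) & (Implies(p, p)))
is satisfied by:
  {p: False, e: False}
  {e: True, p: False}
  {p: True, e: False}


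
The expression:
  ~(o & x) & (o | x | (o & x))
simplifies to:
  (o & ~x) | (x & ~o)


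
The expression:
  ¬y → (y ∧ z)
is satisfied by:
  {y: True}


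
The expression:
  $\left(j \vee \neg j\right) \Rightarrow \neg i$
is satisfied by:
  {i: False}


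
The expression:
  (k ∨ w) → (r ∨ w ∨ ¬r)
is always true.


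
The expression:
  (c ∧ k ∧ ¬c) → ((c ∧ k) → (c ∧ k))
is always true.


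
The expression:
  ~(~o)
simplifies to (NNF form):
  o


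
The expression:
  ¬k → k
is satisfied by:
  {k: True}


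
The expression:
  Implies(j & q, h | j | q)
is always true.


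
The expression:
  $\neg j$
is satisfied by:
  {j: False}


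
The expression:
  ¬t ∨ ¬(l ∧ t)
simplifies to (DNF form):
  ¬l ∨ ¬t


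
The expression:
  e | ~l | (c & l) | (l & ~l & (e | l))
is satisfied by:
  {c: True, e: True, l: False}
  {c: True, l: False, e: False}
  {e: True, l: False, c: False}
  {e: False, l: False, c: False}
  {c: True, e: True, l: True}
  {c: True, l: True, e: False}
  {e: True, l: True, c: False}


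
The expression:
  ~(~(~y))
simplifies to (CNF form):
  ~y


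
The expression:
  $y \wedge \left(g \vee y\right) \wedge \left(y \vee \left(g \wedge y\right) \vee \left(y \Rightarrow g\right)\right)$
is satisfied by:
  {y: True}


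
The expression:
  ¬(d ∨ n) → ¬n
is always true.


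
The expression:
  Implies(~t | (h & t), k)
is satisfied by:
  {k: True, t: True, h: False}
  {k: True, t: False, h: False}
  {k: True, h: True, t: True}
  {k: True, h: True, t: False}
  {t: True, h: False, k: False}


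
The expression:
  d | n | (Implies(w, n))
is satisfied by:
  {n: True, d: True, w: False}
  {n: True, w: False, d: False}
  {d: True, w: False, n: False}
  {d: False, w: False, n: False}
  {n: True, d: True, w: True}
  {n: True, w: True, d: False}
  {d: True, w: True, n: False}


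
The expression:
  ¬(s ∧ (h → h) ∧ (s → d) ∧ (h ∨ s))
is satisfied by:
  {s: False, d: False}
  {d: True, s: False}
  {s: True, d: False}


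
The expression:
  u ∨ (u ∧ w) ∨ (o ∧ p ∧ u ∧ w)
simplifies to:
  u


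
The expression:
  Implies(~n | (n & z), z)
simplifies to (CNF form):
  n | z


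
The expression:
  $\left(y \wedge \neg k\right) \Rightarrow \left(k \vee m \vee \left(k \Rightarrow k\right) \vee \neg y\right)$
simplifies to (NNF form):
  $\text{True}$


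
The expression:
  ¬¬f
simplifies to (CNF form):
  f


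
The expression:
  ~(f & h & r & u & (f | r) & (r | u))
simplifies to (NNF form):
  ~f | ~h | ~r | ~u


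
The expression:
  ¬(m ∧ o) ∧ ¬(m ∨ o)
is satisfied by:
  {o: False, m: False}


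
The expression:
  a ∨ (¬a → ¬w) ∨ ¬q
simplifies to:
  a ∨ ¬q ∨ ¬w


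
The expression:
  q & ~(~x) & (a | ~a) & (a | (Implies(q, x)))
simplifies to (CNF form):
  q & x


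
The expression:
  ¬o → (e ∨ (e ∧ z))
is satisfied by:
  {o: True, e: True}
  {o: True, e: False}
  {e: True, o: False}


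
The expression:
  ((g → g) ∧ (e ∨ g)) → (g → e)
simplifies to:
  e ∨ ¬g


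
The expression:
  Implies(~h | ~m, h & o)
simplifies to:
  h & (m | o)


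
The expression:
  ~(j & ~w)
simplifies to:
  w | ~j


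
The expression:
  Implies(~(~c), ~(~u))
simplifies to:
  u | ~c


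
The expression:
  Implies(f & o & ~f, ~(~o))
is always true.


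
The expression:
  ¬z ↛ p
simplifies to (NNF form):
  p ∨ ¬z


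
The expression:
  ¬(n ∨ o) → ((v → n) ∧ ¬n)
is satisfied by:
  {n: True, o: True, v: False}
  {n: True, v: False, o: False}
  {o: True, v: False, n: False}
  {o: False, v: False, n: False}
  {n: True, o: True, v: True}
  {n: True, v: True, o: False}
  {o: True, v: True, n: False}


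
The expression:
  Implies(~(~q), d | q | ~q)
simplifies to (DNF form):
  True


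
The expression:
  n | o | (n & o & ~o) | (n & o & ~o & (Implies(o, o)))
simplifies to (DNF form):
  n | o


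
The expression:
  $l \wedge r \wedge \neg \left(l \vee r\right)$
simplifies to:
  $\text{False}$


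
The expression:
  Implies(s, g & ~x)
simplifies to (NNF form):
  ~s | (g & ~x)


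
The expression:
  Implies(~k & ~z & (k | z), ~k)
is always true.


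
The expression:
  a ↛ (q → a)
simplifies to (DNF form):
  False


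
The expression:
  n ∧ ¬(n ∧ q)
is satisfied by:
  {n: True, q: False}


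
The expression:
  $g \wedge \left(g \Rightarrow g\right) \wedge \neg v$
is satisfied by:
  {g: True, v: False}


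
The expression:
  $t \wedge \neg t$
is never true.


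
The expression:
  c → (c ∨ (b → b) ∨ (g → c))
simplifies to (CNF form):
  True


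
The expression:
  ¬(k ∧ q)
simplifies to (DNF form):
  ¬k ∨ ¬q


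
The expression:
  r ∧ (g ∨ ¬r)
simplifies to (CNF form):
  g ∧ r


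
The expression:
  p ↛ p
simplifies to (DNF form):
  False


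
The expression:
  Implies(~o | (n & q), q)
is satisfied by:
  {q: True, o: True}
  {q: True, o: False}
  {o: True, q: False}


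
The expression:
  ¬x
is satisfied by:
  {x: False}


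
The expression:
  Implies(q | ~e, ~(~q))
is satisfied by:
  {q: True, e: True}
  {q: True, e: False}
  {e: True, q: False}


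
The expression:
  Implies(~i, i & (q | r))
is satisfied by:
  {i: True}


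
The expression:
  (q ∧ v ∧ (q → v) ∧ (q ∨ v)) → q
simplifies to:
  True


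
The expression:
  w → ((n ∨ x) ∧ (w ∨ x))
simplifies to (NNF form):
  n ∨ x ∨ ¬w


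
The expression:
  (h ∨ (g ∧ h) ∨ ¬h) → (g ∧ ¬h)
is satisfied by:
  {g: True, h: False}


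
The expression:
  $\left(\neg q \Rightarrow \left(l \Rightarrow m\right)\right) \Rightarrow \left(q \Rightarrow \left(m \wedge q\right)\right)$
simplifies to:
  $m \vee \neg q$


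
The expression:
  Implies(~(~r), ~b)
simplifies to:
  ~b | ~r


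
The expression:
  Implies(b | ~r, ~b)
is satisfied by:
  {b: False}


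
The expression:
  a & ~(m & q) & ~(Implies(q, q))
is never true.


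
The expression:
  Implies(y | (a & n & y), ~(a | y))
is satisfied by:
  {y: False}


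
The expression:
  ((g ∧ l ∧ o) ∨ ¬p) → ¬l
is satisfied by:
  {p: True, o: False, g: False, l: False}
  {p: True, g: True, o: False, l: False}
  {p: True, o: True, g: False, l: False}
  {p: True, g: True, o: True, l: False}
  {p: False, o: False, g: False, l: False}
  {g: True, p: False, o: False, l: False}
  {o: True, p: False, g: False, l: False}
  {g: True, o: True, p: False, l: False}
  {l: True, p: True, o: False, g: False}
  {l: True, g: True, p: True, o: False}
  {l: True, p: True, o: True, g: False}


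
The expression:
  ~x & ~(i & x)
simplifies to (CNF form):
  ~x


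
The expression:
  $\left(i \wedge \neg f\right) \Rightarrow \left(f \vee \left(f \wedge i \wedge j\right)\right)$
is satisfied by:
  {f: True, i: False}
  {i: False, f: False}
  {i: True, f: True}


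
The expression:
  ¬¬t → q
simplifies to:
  q ∨ ¬t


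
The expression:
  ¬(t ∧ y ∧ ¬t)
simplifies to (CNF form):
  True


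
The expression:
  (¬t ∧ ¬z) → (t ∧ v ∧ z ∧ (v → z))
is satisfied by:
  {t: True, z: True}
  {t: True, z: False}
  {z: True, t: False}


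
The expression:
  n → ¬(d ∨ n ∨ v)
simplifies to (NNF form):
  ¬n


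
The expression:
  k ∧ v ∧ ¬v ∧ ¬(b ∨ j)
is never true.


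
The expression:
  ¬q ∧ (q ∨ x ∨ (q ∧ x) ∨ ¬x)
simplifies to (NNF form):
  ¬q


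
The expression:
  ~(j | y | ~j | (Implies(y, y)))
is never true.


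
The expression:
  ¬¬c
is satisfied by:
  {c: True}


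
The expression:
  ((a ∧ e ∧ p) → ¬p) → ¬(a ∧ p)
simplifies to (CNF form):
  e ∨ ¬a ∨ ¬p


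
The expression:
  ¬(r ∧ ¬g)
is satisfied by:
  {g: True, r: False}
  {r: False, g: False}
  {r: True, g: True}


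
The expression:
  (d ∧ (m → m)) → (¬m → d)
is always true.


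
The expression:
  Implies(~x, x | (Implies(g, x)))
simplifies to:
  x | ~g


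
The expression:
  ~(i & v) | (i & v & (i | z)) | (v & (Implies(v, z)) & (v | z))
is always true.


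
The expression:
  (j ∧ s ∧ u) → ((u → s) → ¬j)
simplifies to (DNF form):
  ¬j ∨ ¬s ∨ ¬u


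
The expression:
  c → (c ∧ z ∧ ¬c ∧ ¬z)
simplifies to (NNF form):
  ¬c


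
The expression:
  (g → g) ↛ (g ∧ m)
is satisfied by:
  {g: False, m: False}
  {m: True, g: False}
  {g: True, m: False}


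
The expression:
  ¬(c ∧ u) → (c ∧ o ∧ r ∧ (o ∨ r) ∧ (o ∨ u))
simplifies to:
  c ∧ (o ∨ u) ∧ (r ∨ u)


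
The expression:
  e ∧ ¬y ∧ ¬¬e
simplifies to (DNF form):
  e ∧ ¬y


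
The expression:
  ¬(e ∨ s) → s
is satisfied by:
  {e: True, s: True}
  {e: True, s: False}
  {s: True, e: False}


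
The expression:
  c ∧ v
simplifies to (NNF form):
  c ∧ v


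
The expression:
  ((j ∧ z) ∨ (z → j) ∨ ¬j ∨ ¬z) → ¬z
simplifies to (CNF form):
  ¬z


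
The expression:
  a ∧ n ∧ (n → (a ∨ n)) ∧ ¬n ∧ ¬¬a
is never true.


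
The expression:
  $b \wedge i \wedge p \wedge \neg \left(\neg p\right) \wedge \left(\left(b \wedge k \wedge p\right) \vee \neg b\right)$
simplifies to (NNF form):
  $b \wedge i \wedge k \wedge p$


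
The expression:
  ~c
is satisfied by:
  {c: False}


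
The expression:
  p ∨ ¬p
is always true.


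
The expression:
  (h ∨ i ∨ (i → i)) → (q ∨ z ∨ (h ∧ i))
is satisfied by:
  {q: True, z: True, h: True, i: True}
  {q: True, z: True, h: True, i: False}
  {q: True, z: True, i: True, h: False}
  {q: True, z: True, i: False, h: False}
  {q: True, h: True, i: True, z: False}
  {q: True, h: True, i: False, z: False}
  {q: True, h: False, i: True, z: False}
  {q: True, h: False, i: False, z: False}
  {z: True, h: True, i: True, q: False}
  {z: True, h: True, i: False, q: False}
  {z: True, i: True, h: False, q: False}
  {z: True, i: False, h: False, q: False}
  {h: True, i: True, z: False, q: False}


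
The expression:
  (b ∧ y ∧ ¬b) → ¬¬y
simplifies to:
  True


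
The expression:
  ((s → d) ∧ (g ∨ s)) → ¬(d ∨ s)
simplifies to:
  (¬g ∧ ¬s) ∨ ¬d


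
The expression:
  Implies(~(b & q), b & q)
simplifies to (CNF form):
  b & q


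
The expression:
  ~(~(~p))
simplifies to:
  ~p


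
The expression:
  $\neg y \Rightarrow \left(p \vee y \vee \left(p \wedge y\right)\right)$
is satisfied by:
  {y: True, p: True}
  {y: True, p: False}
  {p: True, y: False}


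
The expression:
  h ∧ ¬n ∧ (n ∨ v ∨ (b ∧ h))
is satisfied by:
  {h: True, b: True, v: True, n: False}
  {h: True, b: True, n: False, v: False}
  {h: True, v: True, n: False, b: False}


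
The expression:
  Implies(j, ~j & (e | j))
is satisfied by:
  {j: False}


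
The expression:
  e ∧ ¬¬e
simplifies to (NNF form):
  e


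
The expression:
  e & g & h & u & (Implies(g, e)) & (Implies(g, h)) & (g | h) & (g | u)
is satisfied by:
  {h: True, e: True, u: True, g: True}


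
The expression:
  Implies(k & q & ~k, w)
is always true.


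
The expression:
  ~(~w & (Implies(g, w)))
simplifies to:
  g | w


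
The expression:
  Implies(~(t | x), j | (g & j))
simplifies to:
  j | t | x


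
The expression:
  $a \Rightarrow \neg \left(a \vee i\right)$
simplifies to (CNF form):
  $\neg a$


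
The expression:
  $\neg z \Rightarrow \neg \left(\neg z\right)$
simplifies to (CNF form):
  $z$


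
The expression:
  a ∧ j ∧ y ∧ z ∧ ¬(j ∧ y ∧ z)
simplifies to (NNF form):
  False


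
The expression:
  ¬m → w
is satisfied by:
  {m: True, w: True}
  {m: True, w: False}
  {w: True, m: False}


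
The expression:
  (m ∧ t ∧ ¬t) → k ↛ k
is always true.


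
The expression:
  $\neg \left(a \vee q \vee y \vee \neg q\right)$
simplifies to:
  $\text{False}$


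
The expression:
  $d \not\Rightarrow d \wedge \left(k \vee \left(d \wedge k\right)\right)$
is never true.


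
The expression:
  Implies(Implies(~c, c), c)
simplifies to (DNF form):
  True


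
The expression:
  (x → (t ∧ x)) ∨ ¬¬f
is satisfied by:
  {t: True, f: True, x: False}
  {t: True, f: False, x: False}
  {f: True, t: False, x: False}
  {t: False, f: False, x: False}
  {x: True, t: True, f: True}
  {x: True, t: True, f: False}
  {x: True, f: True, t: False}


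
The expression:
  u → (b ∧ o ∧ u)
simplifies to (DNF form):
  (b ∧ o) ∨ ¬u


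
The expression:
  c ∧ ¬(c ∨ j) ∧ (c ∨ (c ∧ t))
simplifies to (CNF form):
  False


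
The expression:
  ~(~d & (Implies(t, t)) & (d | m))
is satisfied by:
  {d: True, m: False}
  {m: False, d: False}
  {m: True, d: True}


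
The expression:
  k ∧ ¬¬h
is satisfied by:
  {h: True, k: True}


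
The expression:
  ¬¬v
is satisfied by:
  {v: True}


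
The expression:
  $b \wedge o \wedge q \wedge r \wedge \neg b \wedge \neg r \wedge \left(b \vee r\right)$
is never true.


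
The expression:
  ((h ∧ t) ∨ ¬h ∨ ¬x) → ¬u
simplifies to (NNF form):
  (h ∧ x ∧ ¬t) ∨ ¬u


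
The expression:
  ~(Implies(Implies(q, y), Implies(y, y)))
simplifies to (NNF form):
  False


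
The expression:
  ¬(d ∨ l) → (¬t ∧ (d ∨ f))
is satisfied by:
  {d: True, l: True, f: True, t: False}
  {d: True, l: True, f: False, t: False}
  {d: True, t: True, l: True, f: True}
  {d: True, t: True, l: True, f: False}
  {d: True, f: True, l: False, t: False}
  {d: True, f: False, l: False, t: False}
  {d: True, t: True, f: True, l: False}
  {d: True, t: True, f: False, l: False}
  {l: True, f: True, d: False, t: False}
  {l: True, d: False, f: False, t: False}
  {t: True, l: True, f: True, d: False}
  {t: True, l: True, d: False, f: False}
  {f: True, d: False, l: False, t: False}


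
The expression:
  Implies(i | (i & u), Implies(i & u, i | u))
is always true.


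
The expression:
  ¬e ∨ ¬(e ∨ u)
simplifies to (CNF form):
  ¬e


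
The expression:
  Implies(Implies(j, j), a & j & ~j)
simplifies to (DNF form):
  False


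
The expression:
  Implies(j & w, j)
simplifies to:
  True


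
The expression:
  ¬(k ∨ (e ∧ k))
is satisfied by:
  {k: False}


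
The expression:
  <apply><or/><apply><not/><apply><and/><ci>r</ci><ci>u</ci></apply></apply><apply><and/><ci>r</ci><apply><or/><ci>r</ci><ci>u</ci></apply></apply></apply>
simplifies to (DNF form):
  <true/>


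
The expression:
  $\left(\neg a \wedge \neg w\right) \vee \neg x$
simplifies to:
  $\left(\neg a \wedge \neg w\right) \vee \neg x$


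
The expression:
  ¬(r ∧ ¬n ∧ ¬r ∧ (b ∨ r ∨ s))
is always true.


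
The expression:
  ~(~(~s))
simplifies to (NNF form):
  ~s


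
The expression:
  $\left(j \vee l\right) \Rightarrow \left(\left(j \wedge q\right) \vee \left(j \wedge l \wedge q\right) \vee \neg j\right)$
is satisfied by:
  {q: True, j: False}
  {j: False, q: False}
  {j: True, q: True}


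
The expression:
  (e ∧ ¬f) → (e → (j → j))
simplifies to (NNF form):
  True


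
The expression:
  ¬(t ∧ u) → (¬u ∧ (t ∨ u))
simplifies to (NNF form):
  t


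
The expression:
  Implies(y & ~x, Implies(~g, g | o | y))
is always true.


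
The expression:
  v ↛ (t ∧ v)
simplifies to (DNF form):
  v ∧ ¬t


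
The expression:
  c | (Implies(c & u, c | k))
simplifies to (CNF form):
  True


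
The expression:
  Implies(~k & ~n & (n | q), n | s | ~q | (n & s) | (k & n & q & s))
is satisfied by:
  {n: True, k: True, s: True, q: False}
  {n: True, k: True, s: False, q: False}
  {n: True, s: True, q: False, k: False}
  {n: True, s: False, q: False, k: False}
  {k: True, s: True, q: False, n: False}
  {k: True, s: False, q: False, n: False}
  {s: True, k: False, q: False, n: False}
  {s: False, k: False, q: False, n: False}
  {n: True, k: True, q: True, s: True}
  {n: True, k: True, q: True, s: False}
  {n: True, q: True, s: True, k: False}
  {n: True, q: True, s: False, k: False}
  {q: True, k: True, s: True, n: False}
  {q: True, k: True, s: False, n: False}
  {q: True, s: True, k: False, n: False}


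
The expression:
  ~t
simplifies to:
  ~t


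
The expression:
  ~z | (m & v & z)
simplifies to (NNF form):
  ~z | (m & v)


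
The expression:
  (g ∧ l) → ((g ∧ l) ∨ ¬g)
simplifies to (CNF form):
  True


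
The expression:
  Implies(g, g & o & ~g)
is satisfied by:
  {g: False}


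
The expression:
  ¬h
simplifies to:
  ¬h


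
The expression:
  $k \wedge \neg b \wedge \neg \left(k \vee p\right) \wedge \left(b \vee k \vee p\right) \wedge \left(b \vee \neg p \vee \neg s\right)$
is never true.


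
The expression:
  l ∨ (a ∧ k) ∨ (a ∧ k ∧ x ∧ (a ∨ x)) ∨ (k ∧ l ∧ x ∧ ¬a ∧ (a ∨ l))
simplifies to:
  l ∨ (a ∧ k)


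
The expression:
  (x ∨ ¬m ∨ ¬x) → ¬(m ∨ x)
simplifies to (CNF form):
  ¬m ∧ ¬x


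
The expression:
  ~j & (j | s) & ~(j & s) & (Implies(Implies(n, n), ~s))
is never true.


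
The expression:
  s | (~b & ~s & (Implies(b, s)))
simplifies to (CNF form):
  s | ~b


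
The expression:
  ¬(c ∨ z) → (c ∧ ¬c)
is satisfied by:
  {z: True, c: True}
  {z: True, c: False}
  {c: True, z: False}


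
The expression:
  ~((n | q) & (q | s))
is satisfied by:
  {q: False, s: False, n: False}
  {n: True, q: False, s: False}
  {s: True, q: False, n: False}


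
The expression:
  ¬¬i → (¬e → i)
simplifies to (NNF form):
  True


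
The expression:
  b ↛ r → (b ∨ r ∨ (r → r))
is always true.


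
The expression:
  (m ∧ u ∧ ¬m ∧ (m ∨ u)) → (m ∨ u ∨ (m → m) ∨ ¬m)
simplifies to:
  True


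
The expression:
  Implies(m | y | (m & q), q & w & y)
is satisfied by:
  {w: True, q: True, m: False, y: False}
  {w: True, m: False, q: False, y: False}
  {q: True, w: False, m: False, y: False}
  {w: False, m: False, q: False, y: False}
  {y: True, w: True, q: True, m: False}
  {y: True, w: True, q: True, m: True}


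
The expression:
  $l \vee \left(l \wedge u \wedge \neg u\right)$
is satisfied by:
  {l: True}


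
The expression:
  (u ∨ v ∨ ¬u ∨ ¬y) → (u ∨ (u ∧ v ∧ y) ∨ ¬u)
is always true.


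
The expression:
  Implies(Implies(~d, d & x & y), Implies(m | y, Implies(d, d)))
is always true.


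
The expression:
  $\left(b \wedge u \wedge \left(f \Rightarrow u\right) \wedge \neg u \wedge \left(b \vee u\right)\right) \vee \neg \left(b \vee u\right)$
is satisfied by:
  {u: False, b: False}


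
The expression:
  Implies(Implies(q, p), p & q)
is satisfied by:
  {q: True}


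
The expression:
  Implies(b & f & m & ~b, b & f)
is always true.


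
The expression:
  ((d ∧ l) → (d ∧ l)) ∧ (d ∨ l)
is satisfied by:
  {d: True, l: True}
  {d: True, l: False}
  {l: True, d: False}


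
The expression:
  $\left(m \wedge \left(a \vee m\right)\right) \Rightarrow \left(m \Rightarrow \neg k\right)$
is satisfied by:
  {k: False, m: False}
  {m: True, k: False}
  {k: True, m: False}


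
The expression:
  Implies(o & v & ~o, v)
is always true.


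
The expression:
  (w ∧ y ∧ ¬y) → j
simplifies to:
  True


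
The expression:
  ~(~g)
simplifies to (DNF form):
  g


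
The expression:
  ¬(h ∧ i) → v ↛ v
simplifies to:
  h ∧ i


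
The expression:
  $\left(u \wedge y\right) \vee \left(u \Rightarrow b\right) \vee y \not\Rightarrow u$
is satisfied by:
  {y: True, b: True, u: False}
  {y: True, u: False, b: False}
  {b: True, u: False, y: False}
  {b: False, u: False, y: False}
  {y: True, b: True, u: True}
  {y: True, u: True, b: False}
  {b: True, u: True, y: False}


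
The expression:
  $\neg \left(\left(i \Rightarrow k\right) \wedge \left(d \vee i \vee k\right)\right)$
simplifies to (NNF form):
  $\neg k \wedge \left(i \vee \neg d\right)$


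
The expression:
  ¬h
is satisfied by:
  {h: False}


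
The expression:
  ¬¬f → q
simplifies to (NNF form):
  q ∨ ¬f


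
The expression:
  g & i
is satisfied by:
  {i: True, g: True}


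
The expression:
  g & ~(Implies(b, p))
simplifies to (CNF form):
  b & g & ~p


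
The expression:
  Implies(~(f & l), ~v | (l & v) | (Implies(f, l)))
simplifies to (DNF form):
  l | ~f | ~v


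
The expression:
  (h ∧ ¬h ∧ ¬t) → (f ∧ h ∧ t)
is always true.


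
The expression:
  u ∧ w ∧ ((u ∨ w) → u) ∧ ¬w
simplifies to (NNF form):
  False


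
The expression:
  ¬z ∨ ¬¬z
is always true.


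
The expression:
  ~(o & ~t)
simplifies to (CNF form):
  t | ~o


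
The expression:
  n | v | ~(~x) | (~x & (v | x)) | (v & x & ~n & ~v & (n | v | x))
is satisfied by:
  {n: True, x: True, v: True}
  {n: True, x: True, v: False}
  {n: True, v: True, x: False}
  {n: True, v: False, x: False}
  {x: True, v: True, n: False}
  {x: True, v: False, n: False}
  {v: True, x: False, n: False}


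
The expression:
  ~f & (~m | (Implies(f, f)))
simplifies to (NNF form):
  ~f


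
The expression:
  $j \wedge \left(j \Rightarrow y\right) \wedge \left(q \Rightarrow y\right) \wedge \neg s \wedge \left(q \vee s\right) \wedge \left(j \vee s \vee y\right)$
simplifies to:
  $j \wedge q \wedge y \wedge \neg s$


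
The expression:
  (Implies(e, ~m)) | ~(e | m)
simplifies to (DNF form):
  ~e | ~m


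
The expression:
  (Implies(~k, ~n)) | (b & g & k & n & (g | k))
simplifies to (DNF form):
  k | ~n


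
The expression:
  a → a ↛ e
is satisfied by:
  {e: False, a: False}
  {a: True, e: False}
  {e: True, a: False}


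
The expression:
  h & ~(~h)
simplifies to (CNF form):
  h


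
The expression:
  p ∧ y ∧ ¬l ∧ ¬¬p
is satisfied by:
  {p: True, y: True, l: False}


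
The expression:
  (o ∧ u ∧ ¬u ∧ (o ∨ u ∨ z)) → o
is always true.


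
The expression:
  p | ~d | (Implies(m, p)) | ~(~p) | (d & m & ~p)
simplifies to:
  True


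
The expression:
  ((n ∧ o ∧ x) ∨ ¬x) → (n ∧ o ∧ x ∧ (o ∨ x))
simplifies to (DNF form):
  x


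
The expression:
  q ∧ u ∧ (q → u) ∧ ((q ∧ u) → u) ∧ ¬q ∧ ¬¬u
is never true.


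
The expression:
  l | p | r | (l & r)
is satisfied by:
  {r: True, l: True, p: True}
  {r: True, l: True, p: False}
  {r: True, p: True, l: False}
  {r: True, p: False, l: False}
  {l: True, p: True, r: False}
  {l: True, p: False, r: False}
  {p: True, l: False, r: False}


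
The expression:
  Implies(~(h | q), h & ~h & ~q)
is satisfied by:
  {q: True, h: True}
  {q: True, h: False}
  {h: True, q: False}


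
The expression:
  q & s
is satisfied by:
  {s: True, q: True}


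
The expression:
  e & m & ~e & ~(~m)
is never true.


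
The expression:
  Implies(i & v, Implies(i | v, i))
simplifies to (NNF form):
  True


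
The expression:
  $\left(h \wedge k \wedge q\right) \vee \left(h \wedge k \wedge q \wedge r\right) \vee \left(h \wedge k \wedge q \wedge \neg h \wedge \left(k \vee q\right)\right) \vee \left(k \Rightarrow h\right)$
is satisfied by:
  {h: True, k: False}
  {k: False, h: False}
  {k: True, h: True}


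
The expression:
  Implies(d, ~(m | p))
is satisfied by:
  {p: False, d: False, m: False}
  {m: True, p: False, d: False}
  {p: True, m: False, d: False}
  {m: True, p: True, d: False}
  {d: True, m: False, p: False}


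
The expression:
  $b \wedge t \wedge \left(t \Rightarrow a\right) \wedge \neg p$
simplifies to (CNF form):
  $a \wedge b \wedge t \wedge \neg p$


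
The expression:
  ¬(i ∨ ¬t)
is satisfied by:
  {t: True, i: False}


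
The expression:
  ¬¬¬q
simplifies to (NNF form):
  ¬q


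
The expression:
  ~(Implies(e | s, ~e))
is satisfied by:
  {e: True}


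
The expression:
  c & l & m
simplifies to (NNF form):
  c & l & m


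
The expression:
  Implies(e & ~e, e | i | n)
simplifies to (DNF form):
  True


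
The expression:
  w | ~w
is always true.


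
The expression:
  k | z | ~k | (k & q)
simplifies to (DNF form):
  True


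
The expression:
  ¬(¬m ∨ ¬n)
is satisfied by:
  {m: True, n: True}


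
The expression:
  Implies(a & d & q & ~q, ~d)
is always true.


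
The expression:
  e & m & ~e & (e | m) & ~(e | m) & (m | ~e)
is never true.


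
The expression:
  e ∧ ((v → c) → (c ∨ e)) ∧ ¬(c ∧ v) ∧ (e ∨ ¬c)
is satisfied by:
  {e: True, v: False, c: False}
  {c: True, e: True, v: False}
  {v: True, e: True, c: False}


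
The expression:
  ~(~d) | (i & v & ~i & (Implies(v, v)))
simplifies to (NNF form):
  d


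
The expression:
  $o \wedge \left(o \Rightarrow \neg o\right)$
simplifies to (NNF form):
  $\text{False}$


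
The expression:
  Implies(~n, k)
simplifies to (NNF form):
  k | n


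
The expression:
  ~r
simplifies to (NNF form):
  ~r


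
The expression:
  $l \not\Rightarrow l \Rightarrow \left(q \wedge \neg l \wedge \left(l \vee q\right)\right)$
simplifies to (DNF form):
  $\text{True}$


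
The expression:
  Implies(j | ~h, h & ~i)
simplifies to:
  h & (~i | ~j)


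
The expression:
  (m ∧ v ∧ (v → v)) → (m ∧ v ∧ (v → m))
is always true.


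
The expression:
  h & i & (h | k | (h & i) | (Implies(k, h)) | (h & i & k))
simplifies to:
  h & i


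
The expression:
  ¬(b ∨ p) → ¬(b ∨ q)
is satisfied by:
  {b: True, p: True, q: False}
  {b: True, p: False, q: False}
  {p: True, b: False, q: False}
  {b: False, p: False, q: False}
  {b: True, q: True, p: True}
  {b: True, q: True, p: False}
  {q: True, p: True, b: False}


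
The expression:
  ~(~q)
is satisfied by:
  {q: True}


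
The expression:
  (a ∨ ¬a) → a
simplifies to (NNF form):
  a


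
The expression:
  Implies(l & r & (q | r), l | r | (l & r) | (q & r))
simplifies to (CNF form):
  True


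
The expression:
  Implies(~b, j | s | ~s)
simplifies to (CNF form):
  True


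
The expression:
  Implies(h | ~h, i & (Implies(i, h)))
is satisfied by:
  {h: True, i: True}


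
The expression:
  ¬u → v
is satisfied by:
  {v: True, u: True}
  {v: True, u: False}
  {u: True, v: False}


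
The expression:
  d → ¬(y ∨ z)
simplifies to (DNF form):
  (¬y ∧ ¬z) ∨ ¬d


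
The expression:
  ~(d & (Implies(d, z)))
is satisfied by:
  {z: False, d: False}
  {d: True, z: False}
  {z: True, d: False}


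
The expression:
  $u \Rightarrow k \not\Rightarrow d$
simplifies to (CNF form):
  $\left(k \vee \neg u\right) \wedge \left(\neg d \vee \neg u\right)$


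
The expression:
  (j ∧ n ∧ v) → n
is always true.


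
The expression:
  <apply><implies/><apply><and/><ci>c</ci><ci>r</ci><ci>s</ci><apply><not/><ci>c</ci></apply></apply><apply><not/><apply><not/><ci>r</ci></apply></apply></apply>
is always true.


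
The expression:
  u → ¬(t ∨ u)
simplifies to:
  ¬u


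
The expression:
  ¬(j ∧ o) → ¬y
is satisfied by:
  {j: True, o: True, y: False}
  {j: True, o: False, y: False}
  {o: True, j: False, y: False}
  {j: False, o: False, y: False}
  {y: True, j: True, o: True}


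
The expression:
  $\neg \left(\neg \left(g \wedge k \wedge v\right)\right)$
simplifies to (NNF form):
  $g \wedge k \wedge v$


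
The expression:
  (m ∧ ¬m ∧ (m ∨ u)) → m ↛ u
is always true.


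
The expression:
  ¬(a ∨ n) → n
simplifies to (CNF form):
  a ∨ n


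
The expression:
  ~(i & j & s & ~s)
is always true.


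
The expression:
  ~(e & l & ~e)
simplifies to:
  True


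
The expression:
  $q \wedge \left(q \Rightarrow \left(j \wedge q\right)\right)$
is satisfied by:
  {j: True, q: True}


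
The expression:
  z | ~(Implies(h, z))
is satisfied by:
  {z: True, h: True}
  {z: True, h: False}
  {h: True, z: False}


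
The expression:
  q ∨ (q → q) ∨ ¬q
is always true.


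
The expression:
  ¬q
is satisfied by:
  {q: False}


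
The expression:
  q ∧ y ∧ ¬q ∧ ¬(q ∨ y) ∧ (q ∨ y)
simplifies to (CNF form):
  False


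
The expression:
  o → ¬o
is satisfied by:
  {o: False}


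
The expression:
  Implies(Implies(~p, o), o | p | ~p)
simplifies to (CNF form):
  True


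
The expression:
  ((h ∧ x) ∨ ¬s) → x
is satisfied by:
  {x: True, s: True}
  {x: True, s: False}
  {s: True, x: False}


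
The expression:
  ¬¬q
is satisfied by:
  {q: True}


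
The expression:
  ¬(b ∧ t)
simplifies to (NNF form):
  ¬b ∨ ¬t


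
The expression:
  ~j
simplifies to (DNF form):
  ~j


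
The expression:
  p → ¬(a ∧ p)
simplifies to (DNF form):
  ¬a ∨ ¬p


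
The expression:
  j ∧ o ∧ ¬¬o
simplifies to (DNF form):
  j ∧ o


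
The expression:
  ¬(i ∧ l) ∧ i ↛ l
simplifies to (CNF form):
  i ∧ ¬l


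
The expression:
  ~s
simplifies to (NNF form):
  ~s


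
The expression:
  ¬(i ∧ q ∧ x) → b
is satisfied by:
  {i: True, b: True, q: True, x: True}
  {i: True, b: True, q: True, x: False}
  {i: True, b: True, x: True, q: False}
  {i: True, b: True, x: False, q: False}
  {b: True, q: True, x: True, i: False}
  {b: True, q: True, x: False, i: False}
  {b: True, q: False, x: True, i: False}
  {b: True, q: False, x: False, i: False}
  {i: True, q: True, x: True, b: False}


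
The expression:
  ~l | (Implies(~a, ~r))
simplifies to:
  a | ~l | ~r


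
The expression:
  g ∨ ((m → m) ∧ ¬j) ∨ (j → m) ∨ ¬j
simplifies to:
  g ∨ m ∨ ¬j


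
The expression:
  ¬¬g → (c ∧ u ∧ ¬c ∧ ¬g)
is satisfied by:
  {g: False}


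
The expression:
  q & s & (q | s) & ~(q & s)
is never true.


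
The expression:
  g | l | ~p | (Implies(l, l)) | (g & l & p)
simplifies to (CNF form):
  True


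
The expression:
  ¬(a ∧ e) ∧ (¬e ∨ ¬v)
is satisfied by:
  {v: False, e: False, a: False}
  {a: True, v: False, e: False}
  {v: True, a: False, e: False}
  {a: True, v: True, e: False}
  {e: True, a: False, v: False}


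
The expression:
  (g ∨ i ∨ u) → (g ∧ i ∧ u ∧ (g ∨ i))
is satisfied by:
  {g: False, u: False, i: False}
  {i: True, u: True, g: True}


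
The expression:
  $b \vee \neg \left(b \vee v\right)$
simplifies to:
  $b \vee \neg v$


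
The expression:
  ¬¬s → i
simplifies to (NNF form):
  i ∨ ¬s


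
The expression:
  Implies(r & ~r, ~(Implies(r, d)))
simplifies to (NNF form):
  True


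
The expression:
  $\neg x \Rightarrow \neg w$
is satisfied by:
  {x: True, w: False}
  {w: False, x: False}
  {w: True, x: True}


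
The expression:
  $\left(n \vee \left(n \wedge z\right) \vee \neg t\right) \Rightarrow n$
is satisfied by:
  {n: True, t: True}
  {n: True, t: False}
  {t: True, n: False}


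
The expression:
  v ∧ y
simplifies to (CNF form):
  v ∧ y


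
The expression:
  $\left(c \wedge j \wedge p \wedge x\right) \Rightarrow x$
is always true.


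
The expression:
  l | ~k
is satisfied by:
  {l: True, k: False}
  {k: False, l: False}
  {k: True, l: True}


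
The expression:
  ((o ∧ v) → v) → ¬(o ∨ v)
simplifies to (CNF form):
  ¬o ∧ ¬v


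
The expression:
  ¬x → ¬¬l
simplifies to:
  l ∨ x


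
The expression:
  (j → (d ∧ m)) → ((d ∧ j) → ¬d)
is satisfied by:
  {m: False, d: False, j: False}
  {j: True, m: False, d: False}
  {d: True, m: False, j: False}
  {j: True, d: True, m: False}
  {m: True, j: False, d: False}
  {j: True, m: True, d: False}
  {d: True, m: True, j: False}


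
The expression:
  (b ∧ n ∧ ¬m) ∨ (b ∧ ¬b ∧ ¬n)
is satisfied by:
  {b: True, n: True, m: False}


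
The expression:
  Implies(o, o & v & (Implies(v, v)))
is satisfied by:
  {v: True, o: False}
  {o: False, v: False}
  {o: True, v: True}


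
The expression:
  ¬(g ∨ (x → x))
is never true.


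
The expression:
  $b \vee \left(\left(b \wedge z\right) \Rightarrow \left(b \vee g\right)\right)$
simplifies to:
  $\text{True}$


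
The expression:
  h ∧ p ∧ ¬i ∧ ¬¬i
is never true.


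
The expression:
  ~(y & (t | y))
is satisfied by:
  {y: False}


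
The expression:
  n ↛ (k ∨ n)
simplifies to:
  False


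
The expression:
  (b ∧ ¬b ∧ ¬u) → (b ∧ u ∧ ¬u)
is always true.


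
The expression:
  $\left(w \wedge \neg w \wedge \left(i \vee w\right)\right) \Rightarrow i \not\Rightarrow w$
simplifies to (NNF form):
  $\text{True}$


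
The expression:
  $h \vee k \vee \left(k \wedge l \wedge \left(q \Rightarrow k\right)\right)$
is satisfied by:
  {k: True, h: True}
  {k: True, h: False}
  {h: True, k: False}


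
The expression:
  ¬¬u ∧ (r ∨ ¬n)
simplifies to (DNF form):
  (r ∧ u) ∨ (u ∧ ¬n)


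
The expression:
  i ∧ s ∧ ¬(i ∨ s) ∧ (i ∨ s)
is never true.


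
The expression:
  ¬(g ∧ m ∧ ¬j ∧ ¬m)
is always true.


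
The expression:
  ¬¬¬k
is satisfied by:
  {k: False}


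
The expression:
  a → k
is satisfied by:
  {k: True, a: False}
  {a: False, k: False}
  {a: True, k: True}


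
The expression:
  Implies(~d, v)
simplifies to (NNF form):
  d | v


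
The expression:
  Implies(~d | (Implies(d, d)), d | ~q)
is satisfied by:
  {d: True, q: False}
  {q: False, d: False}
  {q: True, d: True}


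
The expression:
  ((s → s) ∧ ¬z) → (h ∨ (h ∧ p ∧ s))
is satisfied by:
  {z: True, h: True}
  {z: True, h: False}
  {h: True, z: False}


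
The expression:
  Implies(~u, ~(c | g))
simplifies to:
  u | (~c & ~g)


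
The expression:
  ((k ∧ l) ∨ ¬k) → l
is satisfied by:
  {k: True, l: True}
  {k: True, l: False}
  {l: True, k: False}


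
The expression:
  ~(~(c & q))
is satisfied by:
  {c: True, q: True}


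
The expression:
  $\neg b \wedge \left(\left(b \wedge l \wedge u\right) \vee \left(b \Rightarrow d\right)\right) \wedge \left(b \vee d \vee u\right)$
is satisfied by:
  {d: True, u: True, b: False}
  {d: True, u: False, b: False}
  {u: True, d: False, b: False}


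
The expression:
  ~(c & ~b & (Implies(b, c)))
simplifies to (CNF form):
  b | ~c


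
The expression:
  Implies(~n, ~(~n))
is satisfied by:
  {n: True}


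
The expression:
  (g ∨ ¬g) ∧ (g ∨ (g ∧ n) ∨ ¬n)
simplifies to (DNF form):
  g ∨ ¬n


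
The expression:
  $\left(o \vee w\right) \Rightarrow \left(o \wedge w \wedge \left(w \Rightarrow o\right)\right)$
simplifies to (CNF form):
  $\left(o \vee \neg o\right) \wedge \left(o \vee \neg w\right) \wedge \left(w \vee \neg o\right) \wedge \left(w \vee \neg w\right)$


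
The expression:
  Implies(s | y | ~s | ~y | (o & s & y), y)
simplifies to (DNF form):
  y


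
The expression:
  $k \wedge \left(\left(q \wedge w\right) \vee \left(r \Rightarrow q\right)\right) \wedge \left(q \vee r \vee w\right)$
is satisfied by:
  {q: True, w: True, k: True, r: False}
  {q: True, k: True, w: False, r: False}
  {r: True, q: True, w: True, k: True}
  {r: True, q: True, k: True, w: False}
  {w: True, k: True, r: False, q: False}


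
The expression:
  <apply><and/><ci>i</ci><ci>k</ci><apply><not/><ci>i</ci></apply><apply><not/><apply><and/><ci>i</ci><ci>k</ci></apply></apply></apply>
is never true.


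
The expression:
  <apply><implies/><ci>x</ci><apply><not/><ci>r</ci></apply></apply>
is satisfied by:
  {x: False, r: False}
  {r: True, x: False}
  {x: True, r: False}


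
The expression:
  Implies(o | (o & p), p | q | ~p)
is always true.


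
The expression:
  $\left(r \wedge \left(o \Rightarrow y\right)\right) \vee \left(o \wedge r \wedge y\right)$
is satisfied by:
  {r: True, y: True, o: False}
  {r: True, o: False, y: False}
  {r: True, y: True, o: True}


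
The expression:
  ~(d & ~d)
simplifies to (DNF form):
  True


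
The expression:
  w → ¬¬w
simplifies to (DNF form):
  True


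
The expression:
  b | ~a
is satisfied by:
  {b: True, a: False}
  {a: False, b: False}
  {a: True, b: True}


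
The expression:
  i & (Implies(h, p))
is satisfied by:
  {p: True, i: True, h: False}
  {i: True, h: False, p: False}
  {p: True, h: True, i: True}


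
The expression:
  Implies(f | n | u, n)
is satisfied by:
  {n: True, f: False, u: False}
  {n: True, u: True, f: False}
  {n: True, f: True, u: False}
  {n: True, u: True, f: True}
  {u: False, f: False, n: False}


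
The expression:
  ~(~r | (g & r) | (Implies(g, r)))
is never true.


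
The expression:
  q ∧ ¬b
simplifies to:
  q ∧ ¬b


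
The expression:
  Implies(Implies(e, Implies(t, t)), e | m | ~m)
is always true.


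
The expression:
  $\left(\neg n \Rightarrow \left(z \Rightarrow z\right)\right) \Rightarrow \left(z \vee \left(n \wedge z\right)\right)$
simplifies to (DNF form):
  $z$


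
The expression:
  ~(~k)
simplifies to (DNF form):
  k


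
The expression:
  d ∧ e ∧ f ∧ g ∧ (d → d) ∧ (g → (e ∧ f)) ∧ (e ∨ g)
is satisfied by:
  {g: True, e: True, d: True, f: True}


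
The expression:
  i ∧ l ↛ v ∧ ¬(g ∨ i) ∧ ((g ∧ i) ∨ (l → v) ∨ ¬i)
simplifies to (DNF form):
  False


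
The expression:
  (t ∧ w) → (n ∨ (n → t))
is always true.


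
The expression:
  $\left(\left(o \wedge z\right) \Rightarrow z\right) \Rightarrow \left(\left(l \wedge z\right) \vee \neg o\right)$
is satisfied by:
  {z: True, l: True, o: False}
  {z: True, l: False, o: False}
  {l: True, z: False, o: False}
  {z: False, l: False, o: False}
  {z: True, o: True, l: True}


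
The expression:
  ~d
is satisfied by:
  {d: False}
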